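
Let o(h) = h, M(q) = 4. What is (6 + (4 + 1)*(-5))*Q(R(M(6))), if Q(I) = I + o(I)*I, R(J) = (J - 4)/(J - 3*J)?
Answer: 0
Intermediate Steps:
R(J) = -(-4 + J)/(2*J) (R(J) = (-4 + J)/((-2*J)) = (-4 + J)*(-1/(2*J)) = -(-4 + J)/(2*J))
Q(I) = I + I² (Q(I) = I + I*I = I + I²)
(6 + (4 + 1)*(-5))*Q(R(M(6))) = (6 + (4 + 1)*(-5))*(((½)*(4 - 1*4)/4)*(1 + (½)*(4 - 1*4)/4)) = (6 + 5*(-5))*(((½)*(¼)*(4 - 4))*(1 + (½)*(¼)*(4 - 4))) = (6 - 25)*(((½)*(¼)*0)*(1 + (½)*(¼)*0)) = -0*(1 + 0) = -0 = -19*0 = 0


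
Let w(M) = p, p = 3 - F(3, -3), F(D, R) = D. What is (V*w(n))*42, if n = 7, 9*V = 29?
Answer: 0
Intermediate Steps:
V = 29/9 (V = (⅑)*29 = 29/9 ≈ 3.2222)
p = 0 (p = 3 - 1*3 = 3 - 3 = 0)
w(M) = 0
(V*w(n))*42 = ((29/9)*0)*42 = 0*42 = 0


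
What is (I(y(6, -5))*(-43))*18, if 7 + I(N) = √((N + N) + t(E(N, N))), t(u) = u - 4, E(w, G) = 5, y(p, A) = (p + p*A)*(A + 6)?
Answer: 5418 - 774*I*√47 ≈ 5418.0 - 5306.3*I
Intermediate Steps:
y(p, A) = (6 + A)*(p + A*p) (y(p, A) = (p + A*p)*(6 + A) = (6 + A)*(p + A*p))
t(u) = -4 + u
I(N) = -7 + √(1 + 2*N) (I(N) = -7 + √((N + N) + (-4 + 5)) = -7 + √(2*N + 1) = -7 + √(1 + 2*N))
(I(y(6, -5))*(-43))*18 = ((-7 + √(1 + 2*(6*(6 + (-5)² + 7*(-5)))))*(-43))*18 = ((-7 + √(1 + 2*(6*(6 + 25 - 35))))*(-43))*18 = ((-7 + √(1 + 2*(6*(-4))))*(-43))*18 = ((-7 + √(1 + 2*(-24)))*(-43))*18 = ((-7 + √(1 - 48))*(-43))*18 = ((-7 + √(-47))*(-43))*18 = ((-7 + I*√47)*(-43))*18 = (301 - 43*I*√47)*18 = 5418 - 774*I*√47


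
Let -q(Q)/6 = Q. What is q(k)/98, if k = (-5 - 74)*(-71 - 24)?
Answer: -22515/49 ≈ -459.49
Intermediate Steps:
k = 7505 (k = -79*(-95) = 7505)
q(Q) = -6*Q
q(k)/98 = -6*7505/98 = -45030*1/98 = -22515/49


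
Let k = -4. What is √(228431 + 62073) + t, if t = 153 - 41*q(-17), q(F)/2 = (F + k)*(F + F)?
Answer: -58395 + 2*√72626 ≈ -57856.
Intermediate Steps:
q(F) = 4*F*(-4 + F) (q(F) = 2*((F - 4)*(F + F)) = 2*((-4 + F)*(2*F)) = 2*(2*F*(-4 + F)) = 4*F*(-4 + F))
t = -58395 (t = 153 - 164*(-17)*(-4 - 17) = 153 - 164*(-17)*(-21) = 153 - 41*1428 = 153 - 58548 = -58395)
√(228431 + 62073) + t = √(228431 + 62073) - 58395 = √290504 - 58395 = 2*√72626 - 58395 = -58395 + 2*√72626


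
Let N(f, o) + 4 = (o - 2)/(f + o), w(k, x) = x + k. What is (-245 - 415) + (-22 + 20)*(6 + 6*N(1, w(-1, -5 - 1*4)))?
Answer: -640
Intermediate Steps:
w(k, x) = k + x
N(f, o) = -4 + (-2 + o)/(f + o) (N(f, o) = -4 + (o - 2)/(f + o) = -4 + (-2 + o)/(f + o))
(-245 - 415) + (-22 + 20)*(6 + 6*N(1, w(-1, -5 - 1*4))) = (-245 - 415) + (-22 + 20)*(6 + 6*((-2 - 4*1 - 3*(-1 + (-5 - 1*4)))/(1 + (-1 + (-5 - 1*4))))) = -660 - 2*(6 + 6*((-2 - 4 - 3*(-1 + (-5 - 4)))/(1 + (-1 + (-5 - 4))))) = -660 - 2*(6 + 6*((-2 - 4 - 3*(-1 - 9))/(1 + (-1 - 9)))) = -660 - 2*(6 + 6*((-2 - 4 - 3*(-10))/(1 - 10))) = -660 - 2*(6 + 6*((-2 - 4 + 30)/(-9))) = -660 - 2*(6 + 6*(-1/9*24)) = -660 - 2*(6 + 6*(-8/3)) = -660 - 2*(6 - 16) = -660 - 2*(-10) = -660 + 20 = -640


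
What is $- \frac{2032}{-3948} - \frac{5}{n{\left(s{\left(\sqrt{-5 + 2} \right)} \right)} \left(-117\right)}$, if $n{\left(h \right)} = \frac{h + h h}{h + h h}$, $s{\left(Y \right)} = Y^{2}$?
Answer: $\frac{21457}{38493} \approx 0.55743$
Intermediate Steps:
$n{\left(h \right)} = 1$ ($n{\left(h \right)} = \frac{h + h^{2}}{h + h^{2}} = 1$)
$- \frac{2032}{-3948} - \frac{5}{n{\left(s{\left(\sqrt{-5 + 2} \right)} \right)} \left(-117\right)} = - \frac{2032}{-3948} - \frac{5}{1 \left(-117\right)} = \left(-2032\right) \left(- \frac{1}{3948}\right) - \frac{5}{-117} = \frac{508}{987} - - \frac{5}{117} = \frac{508}{987} + \frac{5}{117} = \frac{21457}{38493}$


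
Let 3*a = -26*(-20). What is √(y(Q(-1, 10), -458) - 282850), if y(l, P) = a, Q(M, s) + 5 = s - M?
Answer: I*√2544090/3 ≈ 531.67*I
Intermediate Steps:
Q(M, s) = -5 + s - M (Q(M, s) = -5 + (s - M) = -5 + s - M)
a = 520/3 (a = (-26*(-20))/3 = (⅓)*520 = 520/3 ≈ 173.33)
y(l, P) = 520/3
√(y(Q(-1, 10), -458) - 282850) = √(520/3 - 282850) = √(-848030/3) = I*√2544090/3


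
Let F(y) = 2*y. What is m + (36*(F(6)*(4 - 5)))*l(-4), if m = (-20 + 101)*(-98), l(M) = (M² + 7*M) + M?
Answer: -1026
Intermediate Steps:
l(M) = M² + 8*M
m = -7938 (m = 81*(-98) = -7938)
m + (36*(F(6)*(4 - 5)))*l(-4) = -7938 + (36*((2*6)*(4 - 5)))*(-4*(8 - 4)) = -7938 + (36*(12*(-1)))*(-4*4) = -7938 + (36*(-12))*(-16) = -7938 - 432*(-16) = -7938 + 6912 = -1026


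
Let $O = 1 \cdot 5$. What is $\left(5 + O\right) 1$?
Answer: $10$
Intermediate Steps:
$O = 5$
$\left(5 + O\right) 1 = \left(5 + 5\right) 1 = 10 \cdot 1 = 10$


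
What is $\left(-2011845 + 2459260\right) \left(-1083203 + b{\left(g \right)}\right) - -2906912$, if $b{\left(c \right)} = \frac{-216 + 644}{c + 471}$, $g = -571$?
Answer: $- \frac{2423201391346}{5} \approx -4.8464 \cdot 10^{11}$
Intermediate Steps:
$b{\left(c \right)} = \frac{428}{471 + c}$
$\left(-2011845 + 2459260\right) \left(-1083203 + b{\left(g \right)}\right) - -2906912 = \left(-2011845 + 2459260\right) \left(-1083203 + \frac{428}{471 - 571}\right) - -2906912 = 447415 \left(-1083203 + \frac{428}{-100}\right) + 2906912 = 447415 \left(-1083203 + 428 \left(- \frac{1}{100}\right)\right) + 2906912 = 447415 \left(-1083203 - \frac{107}{25}\right) + 2906912 = 447415 \left(- \frac{27080182}{25}\right) + 2906912 = - \frac{2423215925906}{5} + 2906912 = - \frac{2423201391346}{5}$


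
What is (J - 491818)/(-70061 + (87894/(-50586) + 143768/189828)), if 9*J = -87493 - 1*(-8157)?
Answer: 100154148782887/14016248284289 ≈ 7.1456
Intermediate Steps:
J = -79336/9 (J = (-87493 - 1*(-8157))/9 = (-87493 + 8157)/9 = (1/9)*(-79336) = -79336/9 ≈ -8815.1)
(J - 491818)/(-70061 + (87894/(-50586) + 143768/189828)) = (-79336/9 - 491818)/(-70061 + (87894/(-50586) + 143768/189828)) = -4505698/(9*(-70061 + (87894*(-1/50586) + 143768*(1/189828)))) = -4505698/(9*(-70061 + (-14649/8431 + 35942/47457))) = -4505698/(9*(-70061 - 392170591/400109967)) = -4505698/(9*(-28032496568578/400109967)) = -4505698/9*(-400109967/28032496568578) = 100154148782887/14016248284289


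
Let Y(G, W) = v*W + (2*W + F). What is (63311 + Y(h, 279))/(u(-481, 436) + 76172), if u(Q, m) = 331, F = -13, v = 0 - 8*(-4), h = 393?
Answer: 72784/76503 ≈ 0.95139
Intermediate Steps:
v = 32 (v = 0 + 32 = 32)
Y(G, W) = -13 + 34*W (Y(G, W) = 32*W + (2*W - 13) = 32*W + (-13 + 2*W) = -13 + 34*W)
(63311 + Y(h, 279))/(u(-481, 436) + 76172) = (63311 + (-13 + 34*279))/(331 + 76172) = (63311 + (-13 + 9486))/76503 = (63311 + 9473)*(1/76503) = 72784*(1/76503) = 72784/76503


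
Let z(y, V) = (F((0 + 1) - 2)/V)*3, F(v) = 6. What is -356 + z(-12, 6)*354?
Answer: 706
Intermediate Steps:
z(y, V) = 18/V (z(y, V) = (6/V)*3 = 18/V)
-356 + z(-12, 6)*354 = -356 + (18/6)*354 = -356 + (18*(⅙))*354 = -356 + 3*354 = -356 + 1062 = 706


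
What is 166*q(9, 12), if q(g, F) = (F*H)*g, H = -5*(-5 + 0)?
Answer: 448200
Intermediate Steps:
H = 25 (H = -5*(-5) = 25)
q(g, F) = 25*F*g (q(g, F) = (F*25)*g = (25*F)*g = 25*F*g)
166*q(9, 12) = 166*(25*12*9) = 166*2700 = 448200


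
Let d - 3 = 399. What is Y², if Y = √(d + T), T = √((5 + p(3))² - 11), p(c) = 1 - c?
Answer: 402 + I*√2 ≈ 402.0 + 1.4142*I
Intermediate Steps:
d = 402 (d = 3 + 399 = 402)
T = I*√2 (T = √((5 + (1 - 1*3))² - 11) = √((5 + (1 - 3))² - 11) = √((5 - 2)² - 11) = √(3² - 11) = √(9 - 11) = √(-2) = I*√2 ≈ 1.4142*I)
Y = √(402 + I*√2) ≈ 20.05 + 0.03527*I
Y² = (√(402 + I*√2))² = 402 + I*√2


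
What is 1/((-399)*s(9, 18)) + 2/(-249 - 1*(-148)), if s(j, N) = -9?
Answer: -7081/362691 ≈ -0.019524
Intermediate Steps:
1/((-399)*s(9, 18)) + 2/(-249 - 1*(-148)) = 1/(-399*(-9)) + 2/(-249 - 1*(-148)) = -1/399*(-⅑) + 2/(-249 + 148) = 1/3591 + 2/(-101) = 1/3591 + 2*(-1/101) = 1/3591 - 2/101 = -7081/362691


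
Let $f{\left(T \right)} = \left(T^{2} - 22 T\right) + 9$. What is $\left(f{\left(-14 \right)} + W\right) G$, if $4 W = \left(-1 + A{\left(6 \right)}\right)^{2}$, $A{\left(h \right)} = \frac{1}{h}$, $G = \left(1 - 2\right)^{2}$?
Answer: $\frac{73897}{144} \approx 513.17$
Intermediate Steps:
$G = 1$ ($G = \left(-1\right)^{2} = 1$)
$f{\left(T \right)} = 9 + T^{2} - 22 T$
$W = \frac{25}{144}$ ($W = \frac{\left(-1 + \frac{1}{6}\right)^{2}}{4} = \frac{\left(- \frac{5}{6}\right)^{2}}{4} = \frac{1}{4} \cdot \frac{25}{36} = \frac{25}{144} \approx 0.17361$)
$\left(f{\left(-14 \right)} + W\right) G = \left(\left(9 + \left(-14\right)^{2} - -308\right) + \frac{25}{144}\right) 1 = \left(\left(9 + 196 + 308\right) + \frac{25}{144}\right) 1 = \left(513 + \frac{25}{144}\right) 1 = \frac{73897}{144} \cdot 1 = \frac{73897}{144}$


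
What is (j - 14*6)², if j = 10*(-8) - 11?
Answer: 30625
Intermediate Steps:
j = -91 (j = -80 - 11 = -91)
(j - 14*6)² = (-91 - 14*6)² = (-91 - 84)² = (-175)² = 30625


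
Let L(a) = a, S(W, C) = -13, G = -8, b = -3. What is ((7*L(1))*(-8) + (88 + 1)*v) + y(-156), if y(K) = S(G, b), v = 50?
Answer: 4381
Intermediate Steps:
y(K) = -13
((7*L(1))*(-8) + (88 + 1)*v) + y(-156) = ((7*1)*(-8) + (88 + 1)*50) - 13 = (7*(-8) + 89*50) - 13 = (-56 + 4450) - 13 = 4394 - 13 = 4381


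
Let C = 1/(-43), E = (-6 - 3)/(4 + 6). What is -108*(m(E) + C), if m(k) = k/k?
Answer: -4536/43 ≈ -105.49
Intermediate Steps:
E = -9/10 ≈ -0.90000
m(k) = 1
C = -1/43 ≈ -0.023256
-108*(m(E) + C) = -108*(1 - 1/43) = -108*42/43 = -4536/43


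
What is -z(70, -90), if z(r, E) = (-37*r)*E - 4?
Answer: -233096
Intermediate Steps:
z(r, E) = -4 - 37*E*r (z(r, E) = -37*E*r - 4 = -4 - 37*E*r)
-z(70, -90) = -(-4 - 37*(-90)*70) = -(-4 + 233100) = -1*233096 = -233096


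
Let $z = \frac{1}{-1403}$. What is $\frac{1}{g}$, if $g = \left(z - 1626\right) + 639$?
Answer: $- \frac{1403}{1384762} \approx -0.0010132$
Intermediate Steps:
$z = - \frac{1}{1403} \approx -0.00071276$
$g = - \frac{1384762}{1403}$ ($g = \left(- \frac{1}{1403} - 1626\right) + 639 = - \frac{2281279}{1403} + 639 = - \frac{1384762}{1403} \approx -987.0$)
$\frac{1}{g} = \frac{1}{- \frac{1384762}{1403}} = - \frac{1403}{1384762}$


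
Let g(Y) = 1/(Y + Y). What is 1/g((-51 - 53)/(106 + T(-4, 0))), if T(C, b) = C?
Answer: -104/51 ≈ -2.0392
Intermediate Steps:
g(Y) = 1/(2*Y)
1/g((-51 - 53)/(106 + T(-4, 0))) = 1/(1/(2*(((-51 - 53)/(106 - 4))))) = 1/(1/(2*((-104/102)))) = 1/(1/(2*((-104*1/102)))) = 1/(1/(2*(-52/51))) = 1/((1/2)*(-51/52)) = 1/(-51/104) = -104/51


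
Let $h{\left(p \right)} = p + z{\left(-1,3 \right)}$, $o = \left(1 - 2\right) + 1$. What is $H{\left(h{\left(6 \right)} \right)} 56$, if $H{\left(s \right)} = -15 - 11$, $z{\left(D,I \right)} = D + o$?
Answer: $-1456$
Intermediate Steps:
$o = 0$ ($o = -1 + 1 = 0$)
$z{\left(D,I \right)} = D$ ($z{\left(D,I \right)} = D + 0 = D$)
$h{\left(p \right)} = -1 + p$ ($h{\left(p \right)} = p - 1 = -1 + p$)
$H{\left(s \right)} = -26$ ($H{\left(s \right)} = -15 - 11 = -26$)
$H{\left(h{\left(6 \right)} \right)} 56 = \left(-26\right) 56 = -1456$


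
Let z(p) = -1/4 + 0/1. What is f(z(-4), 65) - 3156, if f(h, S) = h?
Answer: -12625/4 ≈ -3156.3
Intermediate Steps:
z(p) = -¼ (z(p) = -1*¼ + 0*1 = -¼ + 0 = -¼)
f(z(-4), 65) - 3156 = -¼ - 3156 = -12625/4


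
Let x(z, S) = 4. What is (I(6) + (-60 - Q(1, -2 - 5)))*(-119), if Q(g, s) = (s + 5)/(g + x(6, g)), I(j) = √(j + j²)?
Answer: 35462/5 - 119*√42 ≈ 6321.2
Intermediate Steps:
Q(g, s) = (5 + s)/(4 + g) (Q(g, s) = (s + 5)/(g + 4) = (5 + s)/(4 + g))
(I(6) + (-60 - Q(1, -2 - 5)))*(-119) = (√(6*(1 + 6)) + (-60 - (5 + (-2 - 5))/(4 + 1)))*(-119) = (√(6*7) + (-60 - (5 - 7)/5))*(-119) = (√42 + (-60 - (-2)/5))*(-119) = (√42 + (-60 - 1*(-⅖)))*(-119) = (√42 + (-60 + ⅖))*(-119) = (√42 - 298/5)*(-119) = (-298/5 + √42)*(-119) = 35462/5 - 119*√42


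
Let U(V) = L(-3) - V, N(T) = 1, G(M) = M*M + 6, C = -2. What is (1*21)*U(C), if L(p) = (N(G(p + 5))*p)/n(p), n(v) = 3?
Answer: 21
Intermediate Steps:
G(M) = 6 + M² (G(M) = M² + 6 = 6 + M²)
L(p) = p/3 (L(p) = (1*p)/3 = p*(⅓) = p/3)
U(V) = -1 - V (U(V) = (⅓)*(-3) - V = -1 - V)
(1*21)*U(C) = (1*21)*(-1 - 1*(-2)) = 21*(-1 + 2) = 21*1 = 21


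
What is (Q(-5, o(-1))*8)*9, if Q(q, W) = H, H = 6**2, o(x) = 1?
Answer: 2592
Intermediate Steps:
H = 36
Q(q, W) = 36
(Q(-5, o(-1))*8)*9 = (36*8)*9 = 288*9 = 2592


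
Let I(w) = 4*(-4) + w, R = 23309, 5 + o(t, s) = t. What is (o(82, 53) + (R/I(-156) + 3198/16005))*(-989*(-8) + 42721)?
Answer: -246322286069/83420 ≈ -2.9528e+6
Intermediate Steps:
o(t, s) = -5 + t
I(w) = -16 + w
(o(82, 53) + (R/I(-156) + 3198/16005))*(-989*(-8) + 42721) = ((-5 + 82) + (23309/(-16 - 156) + 3198/16005))*(-989*(-8) + 42721) = (77 + (23309/(-172) + 3198*(1/16005)))*(7912 + 42721) = (77 + (23309*(-1/172) + 1066/5335))*50633 = (77 + (-23309/172 + 1066/5335))*50633 = (77 - 124170163/917620)*50633 = -53513423/917620*50633 = -246322286069/83420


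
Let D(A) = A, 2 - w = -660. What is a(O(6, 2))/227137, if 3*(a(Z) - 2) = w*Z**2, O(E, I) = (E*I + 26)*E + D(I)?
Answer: 35019806/681411 ≈ 51.393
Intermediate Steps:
w = 662 (w = 2 - 1*(-660) = 2 + 660 = 662)
O(E, I) = I + E*(26 + E*I) (O(E, I) = (E*I + 26)*E + I = (26 + E*I)*E + I = E*(26 + E*I) + I = I + E*(26 + E*I))
a(Z) = 2 + 662*Z**2/3 (a(Z) = 2 + (662*Z**2)/3 = 2 + 662*Z**2/3)
a(O(6, 2))/227137 = (2 + 662*(2 + 26*6 + 2*6**2)**2/3)/227137 = (2 + 662*(2 + 156 + 2*36)**2/3)*(1/227137) = (2 + 662*(2 + 156 + 72)**2/3)*(1/227137) = (2 + (662/3)*230**2)*(1/227137) = (2 + (662/3)*52900)*(1/227137) = (2 + 35019800/3)*(1/227137) = (35019806/3)*(1/227137) = 35019806/681411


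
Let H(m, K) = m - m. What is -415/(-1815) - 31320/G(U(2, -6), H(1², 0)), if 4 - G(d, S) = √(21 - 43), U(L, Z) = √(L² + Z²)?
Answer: (-11368828*I + 83*√22)/(363*(√22 + 4*I)) ≈ -3296.6 - 3865.9*I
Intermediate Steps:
H(m, K) = 0
G(d, S) = 4 - I*√22 (G(d, S) = 4 - √(21 - 43) = 4 - √(-22) = 4 - I*√22)
-415/(-1815) - 31320/G(U(2, -6), H(1², 0)) = -415/(-1815) - 31320/(4 - I*√22) = -415*(-1/1815) - 31320/(4 - I*√22) = 83/363 - 31320/(4 - I*√22)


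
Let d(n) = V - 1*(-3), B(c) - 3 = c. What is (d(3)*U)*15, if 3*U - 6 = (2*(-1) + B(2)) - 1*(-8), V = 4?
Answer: 595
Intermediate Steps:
B(c) = 3 + c
d(n) = 7 (d(n) = 4 - 1*(-3) = 4 + 3 = 7)
U = 17/3 (U = 2 + ((2*(-1) + (3 + 2)) - 1*(-8))/3 = 2 + ((-2 + 5) + 8)/3 = 2 + (3 + 8)/3 = 2 + (⅓)*11 = 2 + 11/3 = 17/3 ≈ 5.6667)
(d(3)*U)*15 = (7*(17/3))*15 = (119/3)*15 = 595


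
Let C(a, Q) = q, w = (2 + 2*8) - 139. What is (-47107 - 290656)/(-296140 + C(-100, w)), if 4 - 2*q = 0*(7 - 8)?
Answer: 337763/296138 ≈ 1.1406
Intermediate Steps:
w = -121 (w = (2 + 16) - 139 = 18 - 139 = -121)
q = 2 (q = 2 - 0*(7 - 8) = 2 - 0*(-1) = 2 - ½*0 = 2 + 0 = 2)
C(a, Q) = 2
(-47107 - 290656)/(-296140 + C(-100, w)) = (-47107 - 290656)/(-296140 + 2) = -337763/(-296138) = -337763*(-1/296138) = 337763/296138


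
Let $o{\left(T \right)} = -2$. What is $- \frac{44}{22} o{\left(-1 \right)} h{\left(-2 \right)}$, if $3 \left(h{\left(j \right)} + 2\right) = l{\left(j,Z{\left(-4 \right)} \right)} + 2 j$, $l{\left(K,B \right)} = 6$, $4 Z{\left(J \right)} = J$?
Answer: $- \frac{16}{3} \approx -5.3333$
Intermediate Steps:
$Z{\left(J \right)} = \frac{J}{4}$
$h{\left(j \right)} = \frac{2 j}{3}$ ($h{\left(j \right)} = -2 + \frac{6 + 2 j}{3} = -2 + \left(2 + \frac{2 j}{3}\right) = \frac{2 j}{3}$)
$- \frac{44}{22} o{\left(-1 \right)} h{\left(-2 \right)} = - \frac{44}{22} \left(-2\right) \frac{2}{3} \left(-2\right) = \left(-44\right) \frac{1}{22} \left(-2\right) \left(- \frac{4}{3}\right) = \left(-2\right) \left(-2\right) \left(- \frac{4}{3}\right) = 4 \left(- \frac{4}{3}\right) = - \frac{16}{3}$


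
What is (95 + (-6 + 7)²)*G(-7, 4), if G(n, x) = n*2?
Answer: -1344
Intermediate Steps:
G(n, x) = 2*n
(95 + (-6 + 7)²)*G(-7, 4) = (95 + (-6 + 7)²)*(2*(-7)) = (95 + 1²)*(-14) = (95 + 1)*(-14) = 96*(-14) = -1344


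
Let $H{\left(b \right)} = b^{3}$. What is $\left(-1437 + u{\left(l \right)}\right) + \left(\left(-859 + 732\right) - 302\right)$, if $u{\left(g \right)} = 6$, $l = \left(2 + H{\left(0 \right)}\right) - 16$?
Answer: $-1860$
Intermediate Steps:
$l = -14$ ($l = \left(2 + 0^{3}\right) - 16 = \left(2 + 0\right) - 16 = 2 - 16 = -14$)
$\left(-1437 + u{\left(l \right)}\right) + \left(\left(-859 + 732\right) - 302\right) = \left(-1437 + 6\right) + \left(\left(-859 + 732\right) - 302\right) = -1431 - 429 = -1860$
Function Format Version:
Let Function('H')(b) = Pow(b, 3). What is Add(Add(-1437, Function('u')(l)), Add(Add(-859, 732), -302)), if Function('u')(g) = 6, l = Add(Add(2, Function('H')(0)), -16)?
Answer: -1860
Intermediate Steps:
l = -14 (l = Add(Add(2, Pow(0, 3)), -16) = Add(Add(2, 0), -16) = Add(2, -16) = -14)
Add(Add(-1437, Function('u')(l)), Add(Add(-859, 732), -302)) = Add(Add(-1437, 6), Add(Add(-859, 732), -302)) = Add(-1431, Add(-127, -302)) = Add(-1431, -429) = -1860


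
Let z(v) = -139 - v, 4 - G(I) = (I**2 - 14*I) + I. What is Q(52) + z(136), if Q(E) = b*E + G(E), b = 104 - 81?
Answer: -1103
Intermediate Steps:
b = 23
G(I) = 4 - I**2 + 13*I (G(I) = 4 - ((I**2 - 14*I) + I) = 4 - (I**2 - 13*I) = 4 + (-I**2 + 13*I) = 4 - I**2 + 13*I)
Q(E) = 4 - E**2 + 36*E (Q(E) = 23*E + (4 - E**2 + 13*E) = 4 - E**2 + 36*E)
Q(52) + z(136) = (4 - 1*52**2 + 36*52) + (-139 - 1*136) = (4 - 1*2704 + 1872) + (-139 - 136) = (4 - 2704 + 1872) - 275 = -828 - 275 = -1103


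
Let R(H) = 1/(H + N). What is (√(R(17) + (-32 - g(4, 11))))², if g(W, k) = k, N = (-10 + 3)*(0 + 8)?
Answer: -1678/39 ≈ -43.026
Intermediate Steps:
N = -56 (N = -7*8 = -56)
R(H) = 1/(-56 + H) (R(H) = 1/(H - 56) = 1/(-56 + H))
(√(R(17) + (-32 - g(4, 11))))² = (√(1/(-56 + 17) + (-32 - 1*11)))² = (√(1/(-39) + (-32 - 11)))² = (√(-1/39 - 43))² = (√(-1678/39))² = (I*√65442/39)² = -1678/39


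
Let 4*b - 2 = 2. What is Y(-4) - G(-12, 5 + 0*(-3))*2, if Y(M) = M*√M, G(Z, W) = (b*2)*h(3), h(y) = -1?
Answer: 4 - 8*I ≈ 4.0 - 8.0*I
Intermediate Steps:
b = 1 (b = ½ + (¼)*2 = ½ + ½ = 1)
G(Z, W) = -2 (G(Z, W) = (1*2)*(-1) = 2*(-1) = -2)
Y(M) = M^(3/2)
Y(-4) - G(-12, 5 + 0*(-3))*2 = (-4)^(3/2) - (-2)*2 = -8*I - 1*(-4) = -8*I + 4 = 4 - 8*I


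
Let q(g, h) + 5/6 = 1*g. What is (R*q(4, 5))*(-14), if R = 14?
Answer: -1862/3 ≈ -620.67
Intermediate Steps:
q(g, h) = -5/6 + g (q(g, h) = -5/6 + 1*g = -5/6 + g)
(R*q(4, 5))*(-14) = (14*(-5/6 + 4))*(-14) = (14*(19/6))*(-14) = (133/3)*(-14) = -1862/3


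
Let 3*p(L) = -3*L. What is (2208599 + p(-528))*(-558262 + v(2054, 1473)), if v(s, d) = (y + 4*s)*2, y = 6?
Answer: -1196944772886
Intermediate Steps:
p(L) = -L (p(L) = (-3*L)/3 = -L)
v(s, d) = 12 + 8*s (v(s, d) = (6 + 4*s)*2 = 12 + 8*s)
(2208599 + p(-528))*(-558262 + v(2054, 1473)) = (2208599 - 1*(-528))*(-558262 + (12 + 8*2054)) = (2208599 + 528)*(-558262 + (12 + 16432)) = 2209127*(-558262 + 16444) = 2209127*(-541818) = -1196944772886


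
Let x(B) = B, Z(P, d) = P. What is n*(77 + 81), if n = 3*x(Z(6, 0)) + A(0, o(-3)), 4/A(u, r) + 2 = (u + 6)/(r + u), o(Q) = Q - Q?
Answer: 2844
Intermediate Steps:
o(Q) = 0
A(u, r) = 4/(-2 + (6 + u)/(r + u)) (A(u, r) = 4/(-2 + (u + 6)/(r + u)) = 4/(-2 + (6 + u)/(r + u)))
n = 18 (n = 3*6 + 4*(-1*0 - 1*0)/(-6 + 0 + 2*0) = 18 + 4*(0 + 0)/(-6 + 0 + 0) = 18 + 4*0/(-6) = 18 + 4*(-1/6)*0 = 18 + 0 = 18)
n*(77 + 81) = 18*(77 + 81) = 18*158 = 2844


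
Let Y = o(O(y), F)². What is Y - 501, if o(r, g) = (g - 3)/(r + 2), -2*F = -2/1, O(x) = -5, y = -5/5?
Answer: -4505/9 ≈ -500.56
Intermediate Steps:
y = -1 (y = -5*⅕ = -1)
F = 1 (F = -(-1)/1 = -(-1) = -½*(-2) = 1)
o(r, g) = (-3 + g)/(2 + r)
Y = 4/9 (Y = ((-3 + 1)/(2 - 5))² = (-2/(-3))² = (-⅓*(-2))² = (⅔)² = 4/9 ≈ 0.44444)
Y - 501 = 4/9 - 501 = -4505/9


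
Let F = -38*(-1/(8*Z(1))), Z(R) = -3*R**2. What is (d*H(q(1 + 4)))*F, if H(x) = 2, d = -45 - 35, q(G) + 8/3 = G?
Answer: 760/3 ≈ 253.33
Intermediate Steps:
q(G) = -8/3 + G
d = -80
F = -19/12 (F = -38/((-3*1**2*(-2))*4) = -38/((-3*1*(-2))*4) = -38/(-3*(-2)*4) = -38/(6*4) = -38/24 = -38*1/24 = -19/12 ≈ -1.5833)
(d*H(q(1 + 4)))*F = -80*2*(-19/12) = -160*(-19/12) = 760/3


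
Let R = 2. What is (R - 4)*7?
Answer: -14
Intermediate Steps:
(R - 4)*7 = (2 - 4)*7 = -2*7 = -14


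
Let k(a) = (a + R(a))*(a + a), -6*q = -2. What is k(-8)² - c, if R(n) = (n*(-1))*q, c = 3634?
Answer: 32830/9 ≈ 3647.8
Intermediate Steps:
q = ⅓ (q = -⅙*(-2) = ⅓ ≈ 0.33333)
R(n) = -n/3 (R(n) = (n*(-1))*(⅓) = -n*(⅓) = -n/3)
k(a) = 4*a²/3 (k(a) = (a - a/3)*(a + a) = (2*a/3)*(2*a) = 4*a²/3)
k(-8)² - c = ((4/3)*(-8)²)² - 1*3634 = ((4/3)*64)² - 3634 = (256/3)² - 3634 = 65536/9 - 3634 = 32830/9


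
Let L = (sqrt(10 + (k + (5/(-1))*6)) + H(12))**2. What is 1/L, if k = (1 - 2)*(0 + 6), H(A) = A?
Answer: (12 + I*sqrt(26))**(-2) ≈ 0.004083 - 0.0042345*I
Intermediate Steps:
k = -6 (k = -1*6 = -6)
L = (12 + I*sqrt(26))**2 (L = (sqrt(10 + (-6 + (5/(-1))*6)) + 12)**2 = (sqrt(10 + (-6 + (5*(-1))*6)) + 12)**2 = (sqrt(10 + (-6 - 5*6)) + 12)**2 = (sqrt(10 + (-6 - 30)) + 12)**2 = (sqrt(10 - 36) + 12)**2 = (sqrt(-26) + 12)**2 = (I*sqrt(26) + 12)**2 = (12 + I*sqrt(26))**2 ≈ 118.0 + 122.38*I)
1/L = 1/((12 + I*sqrt(26))**2) = (12 + I*sqrt(26))**(-2)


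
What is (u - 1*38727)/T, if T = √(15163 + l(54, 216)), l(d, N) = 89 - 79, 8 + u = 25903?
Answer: -12832*√15173/15173 ≈ -104.17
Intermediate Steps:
u = 25895 (u = -8 + 25903 = 25895)
l(d, N) = 10
T = √15173 (T = √(15163 + 10) = √15173 ≈ 123.18)
(u - 1*38727)/T = (25895 - 1*38727)/(√15173) = (25895 - 38727)*(√15173/15173) = -12832*√15173/15173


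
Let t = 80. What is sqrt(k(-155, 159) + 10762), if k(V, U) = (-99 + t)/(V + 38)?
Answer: 17*sqrt(56641)/39 ≈ 103.74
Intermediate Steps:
k(V, U) = -19/(38 + V) (k(V, U) = (-99 + 80)/(V + 38) = -19/(38 + V))
sqrt(k(-155, 159) + 10762) = sqrt(-19/(38 - 155) + 10762) = sqrt(-19/(-117) + 10762) = sqrt(-19*(-1/117) + 10762) = sqrt(19/117 + 10762) = sqrt(1259173/117) = 17*sqrt(56641)/39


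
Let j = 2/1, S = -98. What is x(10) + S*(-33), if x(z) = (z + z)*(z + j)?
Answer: 3474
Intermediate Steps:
j = 2 (j = 2*1 = 2)
x(z) = 2*z*(2 + z) (x(z) = (z + z)*(z + 2) = (2*z)*(2 + z) = 2*z*(2 + z))
x(10) + S*(-33) = 2*10*(2 + 10) - 98*(-33) = 2*10*12 + 3234 = 240 + 3234 = 3474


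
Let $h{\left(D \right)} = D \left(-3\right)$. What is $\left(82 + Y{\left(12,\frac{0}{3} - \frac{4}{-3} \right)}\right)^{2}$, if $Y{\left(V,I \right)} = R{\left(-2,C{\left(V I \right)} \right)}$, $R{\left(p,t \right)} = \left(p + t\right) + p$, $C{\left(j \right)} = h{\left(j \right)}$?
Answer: $900$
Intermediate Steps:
$h{\left(D \right)} = - 3 D$
$C{\left(j \right)} = - 3 j$
$R{\left(p,t \right)} = t + 2 p$
$Y{\left(V,I \right)} = -4 - 3 I V$ ($Y{\left(V,I \right)} = - 3 V I + 2 \left(-2\right) = - 3 I V - 4 = -4 - 3 I V$)
$\left(82 + Y{\left(12,\frac{0}{3} - \frac{4}{-3} \right)}\right)^{2} = \left(82 - \left(4 + 3 \left(\frac{0}{3} - \frac{4}{-3}\right) 12\right)\right)^{2} = \left(82 - \left(4 + 3 \left(0 \cdot \frac{1}{3} - - \frac{4}{3}\right) 12\right)\right)^{2} = \left(82 - \left(4 + 3 \left(0 + \frac{4}{3}\right) 12\right)\right)^{2} = \left(82 - \left(4 + 4 \cdot 12\right)\right)^{2} = \left(82 - 52\right)^{2} = 30^{2} = 900$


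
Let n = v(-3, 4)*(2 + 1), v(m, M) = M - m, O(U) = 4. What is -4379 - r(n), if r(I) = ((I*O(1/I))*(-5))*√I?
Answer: -4379 + 420*√21 ≈ -2454.3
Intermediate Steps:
n = 21 (n = (4 - 1*(-3))*(2 + 1) = (4 + 3)*3 = 7*3 = 21)
r(I) = -20*I^(3/2) (r(I) = ((I*4)*(-5))*√I = ((4*I)*(-5))*√I = (-20*I)*√I = -20*I^(3/2))
-4379 - r(n) = -4379 - (-20)*21^(3/2) = -4379 - (-20)*21*√21 = -4379 - (-420)*√21 = -4379 + 420*√21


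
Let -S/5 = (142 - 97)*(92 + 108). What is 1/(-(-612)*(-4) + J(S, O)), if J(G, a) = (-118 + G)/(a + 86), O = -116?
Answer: -15/14161 ≈ -0.0010592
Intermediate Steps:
S = -45000 (S = -5*(142 - 97)*(92 + 108) = -225*200 = -5*9000 = -45000)
J(G, a) = (-118 + G)/(86 + a)
1/(-(-612)*(-4) + J(S, O)) = 1/(-(-612)*(-4) + (-118 - 45000)/(86 - 116)) = 1/(-204*12 - 45118/(-30)) = 1/(-2448 - 1/30*(-45118)) = 1/(-2448 + 22559/15) = 1/(-14161/15) = -15/14161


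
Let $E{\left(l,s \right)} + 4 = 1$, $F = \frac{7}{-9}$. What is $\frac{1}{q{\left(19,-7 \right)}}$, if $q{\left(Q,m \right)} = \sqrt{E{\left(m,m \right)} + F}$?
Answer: $- \frac{3 i \sqrt{34}}{34} \approx - 0.5145 i$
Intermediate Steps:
$F = - \frac{7}{9}$ ($F = 7 \left(- \frac{1}{9}\right) = - \frac{7}{9} \approx -0.77778$)
$E{\left(l,s \right)} = -3$ ($E{\left(l,s \right)} = -4 + 1 = -3$)
$q{\left(Q,m \right)} = \frac{i \sqrt{34}}{3}$ ($q{\left(Q,m \right)} = \sqrt{-3 - \frac{7}{9}} = \sqrt{- \frac{34}{9}} = \frac{i \sqrt{34}}{3}$)
$\frac{1}{q{\left(19,-7 \right)}} = \frac{1}{\frac{1}{3} i \sqrt{34}} = - \frac{3 i \sqrt{34}}{34}$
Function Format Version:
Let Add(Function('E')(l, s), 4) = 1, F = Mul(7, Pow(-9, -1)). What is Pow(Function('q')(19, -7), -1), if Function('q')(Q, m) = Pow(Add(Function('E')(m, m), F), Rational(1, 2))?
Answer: Mul(Rational(-3, 34), I, Pow(34, Rational(1, 2))) ≈ Mul(-0.51450, I)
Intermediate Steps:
F = Rational(-7, 9) (F = Mul(7, Rational(-1, 9)) = Rational(-7, 9) ≈ -0.77778)
Function('E')(l, s) = -3 (Function('E')(l, s) = Add(-4, 1) = -3)
Function('q')(Q, m) = Mul(Rational(1, 3), I, Pow(34, Rational(1, 2))) (Function('q')(Q, m) = Pow(Add(-3, Rational(-7, 9)), Rational(1, 2)) = Pow(Rational(-34, 9), Rational(1, 2)) = Mul(Rational(1, 3), I, Pow(34, Rational(1, 2))))
Pow(Function('q')(19, -7), -1) = Pow(Mul(Rational(1, 3), I, Pow(34, Rational(1, 2))), -1) = Mul(Rational(-3, 34), I, Pow(34, Rational(1, 2)))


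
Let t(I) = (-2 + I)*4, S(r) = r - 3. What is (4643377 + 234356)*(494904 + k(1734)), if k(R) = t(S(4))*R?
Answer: 2380177616544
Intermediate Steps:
S(r) = -3 + r
t(I) = -8 + 4*I
k(R) = -4*R (k(R) = (-8 + 4*(-3 + 4))*R = (-8 + 4*1)*R = (-8 + 4)*R = -4*R)
(4643377 + 234356)*(494904 + k(1734)) = (4643377 + 234356)*(494904 - 4*1734) = 4877733*(494904 - 6936) = 4877733*487968 = 2380177616544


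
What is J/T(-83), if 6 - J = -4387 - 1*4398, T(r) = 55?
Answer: 8791/55 ≈ 159.84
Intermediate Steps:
J = 8791 (J = 6 - (-4387 - 1*4398) = 6 - (-4387 - 4398) = 6 - 1*(-8785) = 6 + 8785 = 8791)
J/T(-83) = 8791/55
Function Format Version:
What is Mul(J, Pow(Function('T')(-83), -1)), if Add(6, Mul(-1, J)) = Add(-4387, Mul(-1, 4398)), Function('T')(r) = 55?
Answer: Rational(8791, 55) ≈ 159.84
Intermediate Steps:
J = 8791 (J = Add(6, Mul(-1, Add(-4387, Mul(-1, 4398)))) = Add(6, Mul(-1, Add(-4387, -4398))) = Add(6, Mul(-1, -8785)) = Add(6, 8785) = 8791)
Mul(J, Pow(Function('T')(-83), -1)) = Mul(8791, Pow(55, -1)) = Mul(8791, Rational(1, 55)) = Rational(8791, 55)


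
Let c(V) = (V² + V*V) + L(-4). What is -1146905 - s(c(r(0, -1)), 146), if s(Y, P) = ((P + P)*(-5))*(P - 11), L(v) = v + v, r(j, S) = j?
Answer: -949805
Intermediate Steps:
L(v) = 2*v
c(V) = -8 + 2*V² (c(V) = (V² + V*V) + 2*(-4) = (V² + V²) - 8 = 2*V² - 8 = -8 + 2*V²)
s(Y, P) = -10*P*(-11 + P) (s(Y, P) = ((2*P)*(-5))*(-11 + P) = (-10*P)*(-11 + P) = -10*P*(-11 + P))
-1146905 - s(c(r(0, -1)), 146) = -1146905 - 10*146*(11 - 1*146) = -1146905 - 10*146*(11 - 146) = -1146905 - 10*146*(-135) = -1146905 - 1*(-197100) = -1146905 + 197100 = -949805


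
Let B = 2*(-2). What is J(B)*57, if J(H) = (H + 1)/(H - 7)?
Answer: 171/11 ≈ 15.545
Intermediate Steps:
B = -4
J(H) = (1 + H)/(-7 + H)
J(B)*57 = ((1 - 4)/(-7 - 4))*57 = (-3/(-11))*57 = -1/11*(-3)*57 = (3/11)*57 = 171/11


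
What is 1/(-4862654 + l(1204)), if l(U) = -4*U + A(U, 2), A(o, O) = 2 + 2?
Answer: -1/4867466 ≈ -2.0545e-7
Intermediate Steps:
A(o, O) = 4
l(U) = 4 - 4*U (l(U) = -4*U + 4 = 4 - 4*U)
1/(-4862654 + l(1204)) = 1/(-4862654 + (4 - 4*1204)) = 1/(-4862654 + (4 - 4816)) = 1/(-4862654 - 4812) = 1/(-4867466) = -1/4867466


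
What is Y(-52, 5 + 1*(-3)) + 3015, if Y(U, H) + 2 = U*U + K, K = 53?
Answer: 5770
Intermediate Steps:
Y(U, H) = 51 + U² (Y(U, H) = -2 + (U*U + 53) = -2 + (U² + 53) = -2 + (53 + U²) = 51 + U²)
Y(-52, 5 + 1*(-3)) + 3015 = (51 + (-52)²) + 3015 = (51 + 2704) + 3015 = 2755 + 3015 = 5770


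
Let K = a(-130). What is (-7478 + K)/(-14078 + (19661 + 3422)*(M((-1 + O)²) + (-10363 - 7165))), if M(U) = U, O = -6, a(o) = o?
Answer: 2536/134493945 ≈ 1.8856e-5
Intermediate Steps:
K = -130
(-7478 + K)/(-14078 + (19661 + 3422)*(M((-1 + O)²) + (-10363 - 7165))) = (-7478 - 130)/(-14078 + (19661 + 3422)*((-1 - 6)² + (-10363 - 7165))) = -7608/(-14078 + 23083*((-7)² - 17528)) = -7608/(-14078 + 23083*(49 - 17528)) = -7608/(-14078 + 23083*(-17479)) = -7608/(-14078 - 403467757) = -7608/(-403481835) = -7608*(-1/403481835) = 2536/134493945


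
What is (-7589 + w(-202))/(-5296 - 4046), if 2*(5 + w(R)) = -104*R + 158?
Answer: -2989/9342 ≈ -0.31995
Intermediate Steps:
w(R) = 74 - 52*R (w(R) = -5 + (-104*R + 158)/2 = -5 + (158 - 104*R)/2 = -5 + (79 - 52*R) = 74 - 52*R)
(-7589 + w(-202))/(-5296 - 4046) = (-7589 + (74 - 52*(-202)))/(-5296 - 4046) = (-7589 + (74 + 10504))/(-9342) = (-7589 + 10578)*(-1/9342) = 2989*(-1/9342) = -2989/9342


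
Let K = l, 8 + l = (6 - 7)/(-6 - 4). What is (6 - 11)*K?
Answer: 79/2 ≈ 39.500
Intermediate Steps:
l = -79/10 (l = -8 + (6 - 7)/(-6 - 4) = -8 - 1/(-10) = -8 - 1*(-⅒) = -8 + ⅒ = -79/10 ≈ -7.9000)
K = -79/10 ≈ -7.9000
(6 - 11)*K = (6 - 11)*(-79/10) = -5*(-79/10) = 79/2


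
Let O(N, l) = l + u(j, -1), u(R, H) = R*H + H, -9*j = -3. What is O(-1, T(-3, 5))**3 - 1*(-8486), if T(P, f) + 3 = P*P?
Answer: 231866/27 ≈ 8587.6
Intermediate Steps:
j = 1/3 (j = -1/9*(-3) = 1/3 ≈ 0.33333)
u(R, H) = H + H*R (u(R, H) = H*R + H = H + H*R)
T(P, f) = -3 + P**2 (T(P, f) = -3 + P*P = -3 + P**2)
O(N, l) = -4/3 + l (O(N, l) = l - (1 + 1/3) = l - 1*4/3 = l - 4/3 = -4/3 + l)
O(-1, T(-3, 5))**3 - 1*(-8486) = (-4/3 + (-3 + (-3)**2))**3 - 1*(-8486) = (-4/3 + (-3 + 9))**3 + 8486 = (-4/3 + 6)**3 + 8486 = (14/3)**3 + 8486 = 2744/27 + 8486 = 231866/27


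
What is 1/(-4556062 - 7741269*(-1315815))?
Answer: 1/16181012589765 ≈ 6.1801e-14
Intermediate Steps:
1/(-4556062 - 7741269*(-1315815)) = -1/1315815/(-12297331) = -1/12297331*(-1/1315815) = 1/16181012589765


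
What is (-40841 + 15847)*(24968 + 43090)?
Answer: -1701041652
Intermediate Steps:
(-40841 + 15847)*(24968 + 43090) = -24994*68058 = -1701041652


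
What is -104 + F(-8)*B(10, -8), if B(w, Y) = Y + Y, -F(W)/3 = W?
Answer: -488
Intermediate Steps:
F(W) = -3*W
B(w, Y) = 2*Y
-104 + F(-8)*B(10, -8) = -104 + (-3*(-8))*(2*(-8)) = -104 + 24*(-16) = -104 - 384 = -488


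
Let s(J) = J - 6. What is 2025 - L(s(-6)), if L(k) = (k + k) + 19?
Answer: 2030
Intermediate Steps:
s(J) = -6 + J
L(k) = 19 + 2*k (L(k) = 2*k + 19 = 19 + 2*k)
2025 - L(s(-6)) = 2025 - (19 + 2*(-6 - 6)) = 2025 - (19 + 2*(-12)) = 2025 - (19 - 24) = 2025 - 1*(-5) = 2025 + 5 = 2030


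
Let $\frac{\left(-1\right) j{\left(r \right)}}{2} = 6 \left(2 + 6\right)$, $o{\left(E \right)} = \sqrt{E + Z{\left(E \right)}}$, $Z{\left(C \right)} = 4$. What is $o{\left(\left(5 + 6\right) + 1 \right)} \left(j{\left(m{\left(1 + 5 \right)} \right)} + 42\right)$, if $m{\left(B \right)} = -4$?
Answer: $-216$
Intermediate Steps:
$o{\left(E \right)} = \sqrt{4 + E}$ ($o{\left(E \right)} = \sqrt{E + 4} = \sqrt{4 + E}$)
$j{\left(r \right)} = -96$ ($j{\left(r \right)} = - 2 \cdot 6 \left(2 + 6\right) = - 2 \cdot 6 \cdot 8 = \left(-2\right) 48 = -96$)
$o{\left(\left(5 + 6\right) + 1 \right)} \left(j{\left(m{\left(1 + 5 \right)} \right)} + 42\right) = \sqrt{4 + \left(\left(5 + 6\right) + 1\right)} \left(-96 + 42\right) = \sqrt{4 + \left(11 + 1\right)} \left(-54\right) = \sqrt{4 + 12} \left(-54\right) = \sqrt{16} \left(-54\right) = 4 \left(-54\right) = -216$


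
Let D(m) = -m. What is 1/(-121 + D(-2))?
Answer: -1/119 ≈ -0.0084034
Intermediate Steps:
1/(-121 + D(-2)) = 1/(-121 - 1*(-2)) = 1/(-121 + 2) = 1/(-119) = -1/119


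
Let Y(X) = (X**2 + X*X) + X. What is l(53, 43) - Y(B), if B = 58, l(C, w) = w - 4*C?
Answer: -6955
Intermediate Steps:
Y(X) = X + 2*X**2 (Y(X) = (X**2 + X**2) + X = 2*X**2 + X = X + 2*X**2)
l(53, 43) - Y(B) = (43 - 4*53) - 58*(1 + 2*58) = (43 - 212) - 58*(1 + 116) = -169 - 58*117 = -169 - 1*6786 = -169 - 6786 = -6955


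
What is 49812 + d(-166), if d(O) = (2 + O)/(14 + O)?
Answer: 1892897/38 ≈ 49813.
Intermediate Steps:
d(O) = (2 + O)/(14 + O)
49812 + d(-166) = 49812 + (2 - 166)/(14 - 166) = 49812 - 164/(-152) = 49812 - 1/152*(-164) = 49812 + 41/38 = 1892897/38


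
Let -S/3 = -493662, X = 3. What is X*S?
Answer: 4442958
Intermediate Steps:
S = 1480986 (S = -3*(-493662) = 1480986)
X*S = 3*1480986 = 4442958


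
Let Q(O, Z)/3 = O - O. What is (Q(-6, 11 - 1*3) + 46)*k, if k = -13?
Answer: -598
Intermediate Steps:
Q(O, Z) = 0 (Q(O, Z) = 3*(O - O) = 3*0 = 0)
(Q(-6, 11 - 1*3) + 46)*k = (0 + 46)*(-13) = 46*(-13) = -598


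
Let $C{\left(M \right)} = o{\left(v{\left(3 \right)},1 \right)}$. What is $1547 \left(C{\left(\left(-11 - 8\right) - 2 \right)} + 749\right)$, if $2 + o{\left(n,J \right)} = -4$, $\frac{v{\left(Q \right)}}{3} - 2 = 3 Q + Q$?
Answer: $1149421$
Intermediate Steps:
$v{\left(Q \right)} = 6 + 12 Q$ ($v{\left(Q \right)} = 6 + 3 \left(3 Q + Q\right) = 6 + 3 \cdot 4 Q = 6 + 12 Q$)
$o{\left(n,J \right)} = -6$ ($o{\left(n,J \right)} = -2 - 4 = -6$)
$C{\left(M \right)} = -6$
$1547 \left(C{\left(\left(-11 - 8\right) - 2 \right)} + 749\right) = 1547 \left(-6 + 749\right) = 1547 \cdot 743 = 1149421$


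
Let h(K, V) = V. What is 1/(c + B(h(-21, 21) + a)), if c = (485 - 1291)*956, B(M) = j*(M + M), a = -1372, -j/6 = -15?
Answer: -1/1013716 ≈ -9.8647e-7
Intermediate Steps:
j = 90 (j = -6*(-15) = 90)
B(M) = 180*M (B(M) = 90*(M + M) = 90*(2*M) = 180*M)
c = -770536 (c = -806*956 = -770536)
1/(c + B(h(-21, 21) + a)) = 1/(-770536 + 180*(21 - 1372)) = 1/(-770536 + 180*(-1351)) = 1/(-770536 - 243180) = 1/(-1013716) = -1/1013716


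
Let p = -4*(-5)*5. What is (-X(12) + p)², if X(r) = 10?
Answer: 8100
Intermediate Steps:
p = 100 (p = 20*5 = 100)
(-X(12) + p)² = (-1*10 + 100)² = (-10 + 100)² = 90² = 8100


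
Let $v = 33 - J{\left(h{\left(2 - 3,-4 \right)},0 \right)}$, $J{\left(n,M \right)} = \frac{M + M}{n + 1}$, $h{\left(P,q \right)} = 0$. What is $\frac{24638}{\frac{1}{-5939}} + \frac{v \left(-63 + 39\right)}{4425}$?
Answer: $- \frac{215829496214}{1475} \approx -1.4632 \cdot 10^{8}$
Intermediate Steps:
$J{\left(n,M \right)} = \frac{2 M}{1 + n}$
$v = 33$ ($v = 33 - 2 \cdot 0 \frac{1}{1 + 0} = 33 - 2 \cdot 0 \cdot 1^{-1} = 33 - 2 \cdot 0 \cdot 1 = 33 - 0 = 33 + 0 = 33$)
$\frac{24638}{\frac{1}{-5939}} + \frac{v \left(-63 + 39\right)}{4425} = \frac{24638}{\frac{1}{-5939}} + \frac{33 \left(-63 + 39\right)}{4425} = \frac{24638}{- \frac{1}{5939}} + 33 \left(-24\right) \frac{1}{4425} = 24638 \left(-5939\right) - \frac{264}{1475} = -146325082 - \frac{264}{1475} = - \frac{215829496214}{1475}$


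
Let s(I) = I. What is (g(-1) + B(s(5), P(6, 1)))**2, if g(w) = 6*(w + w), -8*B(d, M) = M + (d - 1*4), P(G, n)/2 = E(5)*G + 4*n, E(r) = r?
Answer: 27225/64 ≈ 425.39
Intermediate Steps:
P(G, n) = 8*n + 10*G (P(G, n) = 2*(5*G + 4*n) = 2*(4*n + 5*G) = 8*n + 10*G)
B(d, M) = 1/2 - M/8 - d/8 (B(d, M) = -(M + (d - 1*4))/8 = -(M + (d - 4))/8 = -(M + (-4 + d))/8 = -(-4 + M + d)/8 = 1/2 - M/8 - d/8)
g(w) = 12*w (g(w) = 6*(2*w) = 12*w)
(g(-1) + B(s(5), P(6, 1)))**2 = (12*(-1) + (1/2 - (8*1 + 10*6)/8 - 1/8*5))**2 = (-12 + (1/2 - (8 + 60)/8 - 5/8))**2 = (-12 + (1/2 - 1/8*68 - 5/8))**2 = (-12 + (1/2 - 17/2 - 5/8))**2 = (-12 - 69/8)**2 = (-165/8)**2 = 27225/64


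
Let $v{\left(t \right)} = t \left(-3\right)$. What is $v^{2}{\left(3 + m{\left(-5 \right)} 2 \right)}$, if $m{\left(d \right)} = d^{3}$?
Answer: $549081$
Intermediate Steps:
$v{\left(t \right)} = - 3 t$
$v^{2}{\left(3 + m{\left(-5 \right)} 2 \right)} = \left(- 3 \left(3 + \left(-5\right)^{3} \cdot 2\right)\right)^{2} = \left(- 3 \left(3 - 250\right)\right)^{2} = \left(\left(-3\right) \left(-247\right)\right)^{2} = 741^{2} = 549081$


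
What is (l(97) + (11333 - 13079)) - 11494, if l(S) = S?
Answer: -13143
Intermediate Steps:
(l(97) + (11333 - 13079)) - 11494 = (97 + (11333 - 13079)) - 11494 = (97 - 1746) - 11494 = -1649 - 11494 = -13143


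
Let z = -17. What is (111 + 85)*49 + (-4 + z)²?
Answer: 10045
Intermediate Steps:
(111 + 85)*49 + (-4 + z)² = (111 + 85)*49 + (-4 - 17)² = 196*49 + (-21)² = 9604 + 441 = 10045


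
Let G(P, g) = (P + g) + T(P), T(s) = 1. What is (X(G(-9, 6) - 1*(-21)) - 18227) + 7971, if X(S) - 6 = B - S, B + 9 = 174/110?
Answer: -565203/55 ≈ -10276.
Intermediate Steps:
B = -408/55 (B = -9 + 174/110 = -9 + 174*(1/110) = -9 + 87/55 = -408/55 ≈ -7.4182)
G(P, g) = 1 + P + g (G(P, g) = (P + g) + 1 = 1 + P + g)
X(S) = -78/55 - S (X(S) = 6 + (-408/55 - S) = -78/55 - S)
(X(G(-9, 6) - 1*(-21)) - 18227) + 7971 = ((-78/55 - ((1 - 9 + 6) - 1*(-21))) - 18227) + 7971 = ((-78/55 - (-2 + 21)) - 18227) + 7971 = ((-78/55 - 1*19) - 18227) + 7971 = ((-78/55 - 19) - 18227) + 7971 = (-1123/55 - 18227) + 7971 = -1003608/55 + 7971 = -565203/55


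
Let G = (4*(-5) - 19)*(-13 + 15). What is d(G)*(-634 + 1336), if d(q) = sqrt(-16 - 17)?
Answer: 702*I*sqrt(33) ≈ 4032.7*I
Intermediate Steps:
G = -78 (G = (-20 - 19)*2 = -39*2 = -78)
d(q) = I*sqrt(33) (d(q) = sqrt(-33) = I*sqrt(33))
d(G)*(-634 + 1336) = (I*sqrt(33))*(-634 + 1336) = (I*sqrt(33))*702 = 702*I*sqrt(33)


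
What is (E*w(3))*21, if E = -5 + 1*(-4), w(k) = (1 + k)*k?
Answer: -2268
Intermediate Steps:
w(k) = k*(1 + k)
E = -9 (E = -5 - 4 = -9)
(E*w(3))*21 = -27*(1 + 3)*21 = -27*4*21 = -9*12*21 = -108*21 = -2268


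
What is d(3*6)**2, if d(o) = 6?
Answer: 36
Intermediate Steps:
d(3*6)**2 = 6**2 = 36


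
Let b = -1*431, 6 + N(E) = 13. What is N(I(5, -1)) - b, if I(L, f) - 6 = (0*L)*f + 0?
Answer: 438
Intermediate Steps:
I(L, f) = 6 (I(L, f) = 6 + ((0*L)*f + 0) = 6 + (0*f + 0) = 6 + (0 + 0) = 6 + 0 = 6)
N(E) = 7 (N(E) = -6 + 13 = 7)
b = -431
N(I(5, -1)) - b = 7 - 1*(-431) = 7 + 431 = 438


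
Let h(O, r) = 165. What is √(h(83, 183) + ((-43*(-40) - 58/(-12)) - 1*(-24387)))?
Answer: √945966/6 ≈ 162.10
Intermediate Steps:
√(h(83, 183) + ((-43*(-40) - 58/(-12)) - 1*(-24387))) = √(165 + ((-43*(-40) - 58/(-12)) - 1*(-24387))) = √(165 + ((1720 - 58*(-1/12)) + 24387)) = √(165 + ((1720 + 29/6) + 24387)) = √(165 + (10349/6 + 24387)) = √(165 + 156671/6) = √(157661/6) = √945966/6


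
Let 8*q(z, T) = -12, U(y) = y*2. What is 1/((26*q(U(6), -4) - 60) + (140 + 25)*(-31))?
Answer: -1/5214 ≈ -0.00019179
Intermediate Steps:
U(y) = 2*y
q(z, T) = -3/2 (q(z, T) = (⅛)*(-12) = -3/2)
1/((26*q(U(6), -4) - 60) + (140 + 25)*(-31)) = 1/((26*(-3/2) - 60) + (140 + 25)*(-31)) = 1/((-39 - 60) + 165*(-31)) = 1/(-99 - 5115) = 1/(-5214) = -1/5214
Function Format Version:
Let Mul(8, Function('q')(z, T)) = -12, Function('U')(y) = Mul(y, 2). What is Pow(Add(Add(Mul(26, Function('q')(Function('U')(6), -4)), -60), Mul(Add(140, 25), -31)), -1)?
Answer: Rational(-1, 5214) ≈ -0.00019179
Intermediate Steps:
Function('U')(y) = Mul(2, y)
Function('q')(z, T) = Rational(-3, 2) (Function('q')(z, T) = Mul(Rational(1, 8), -12) = Rational(-3, 2))
Pow(Add(Add(Mul(26, Function('q')(Function('U')(6), -4)), -60), Mul(Add(140, 25), -31)), -1) = Pow(Add(Add(Mul(26, Rational(-3, 2)), -60), Mul(Add(140, 25), -31)), -1) = Pow(Add(Add(-39, -60), Mul(165, -31)), -1) = Pow(Add(-99, -5115), -1) = Pow(-5214, -1) = Rational(-1, 5214)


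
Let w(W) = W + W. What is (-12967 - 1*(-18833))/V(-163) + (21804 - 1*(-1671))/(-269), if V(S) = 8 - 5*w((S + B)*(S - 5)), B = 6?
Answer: -3096578077/35474644 ≈ -87.290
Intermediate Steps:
w(W) = 2*W
V(S) = 8 - 10*(-5 + S)*(6 + S) (V(S) = 8 - 10*(S + 6)*(S - 5) = 8 - 10*(6 + S)*(-5 + S) = 8 - 10*(-5 + S)*(6 + S))
(-12967 - 1*(-18833))/V(-163) + (21804 - 1*(-1671))/(-269) = (-12967 - 1*(-18833))/(308 - 10*(-163) - 10*(-163)²) + (21804 - 1*(-1671))/(-269) = (-12967 + 18833)/(308 + 1630 - 10*26569) + (21804 + 1671)*(-1/269) = 5866/(308 + 1630 - 265690) + 23475*(-1/269) = 5866/(-263752) - 23475/269 = 5866*(-1/263752) - 23475/269 = -2933/131876 - 23475/269 = -3096578077/35474644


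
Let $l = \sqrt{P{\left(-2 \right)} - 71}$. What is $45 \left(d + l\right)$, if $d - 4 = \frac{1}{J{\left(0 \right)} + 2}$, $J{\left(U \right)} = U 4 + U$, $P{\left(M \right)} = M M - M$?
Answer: $\frac{405}{2} + 45 i \sqrt{65} \approx 202.5 + 362.8 i$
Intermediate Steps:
$P{\left(M \right)} = M^{2} - M$
$l = i \sqrt{65}$ ($l = \sqrt{- 2 \left(-1 - 2\right) - 71} = \sqrt{\left(-2\right) \left(-3\right) - 71} = \sqrt{6 - 71} = \sqrt{-65} = i \sqrt{65} \approx 8.0623 i$)
$J{\left(U \right)} = 5 U$ ($J{\left(U \right)} = 4 U + U = 5 U$)
$d = \frac{9}{2}$ ($d = 4 + \frac{1}{5 \cdot 0 + 2} = 4 + \frac{1}{0 + 2} = 4 + \frac{1}{2} = \frac{9}{2} \approx 4.5$)
$45 \left(d + l\right) = 45 \left(\frac{9}{2} + i \sqrt{65}\right) = \frac{405}{2} + 45 i \sqrt{65}$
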